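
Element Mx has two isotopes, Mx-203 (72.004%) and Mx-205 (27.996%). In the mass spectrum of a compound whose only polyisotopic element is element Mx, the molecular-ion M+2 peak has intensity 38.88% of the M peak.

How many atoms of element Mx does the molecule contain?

For n independent Mx atoms, I(M+2)/I(M) = n · (abundance Mx-205) / (abundance Mx-203) = n · 0.27996/0.72004.
n = 0.3888 × 0.72004/0.27996 = 1.00 ≈ 1

1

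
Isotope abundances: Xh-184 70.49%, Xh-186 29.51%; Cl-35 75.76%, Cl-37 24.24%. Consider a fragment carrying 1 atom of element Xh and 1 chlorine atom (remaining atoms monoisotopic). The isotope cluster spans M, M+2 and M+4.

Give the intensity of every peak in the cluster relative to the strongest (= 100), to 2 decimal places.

Element Xh pattern (n=1): 0.7049 : 0.2951
Chlorine pattern (n=1): 0.7576 : 0.2424
Convolve the two distributions (both contribute in 2-u steps):
  M: 0.7049×0.7576 = 0.534032
  M+2: 0.7049×0.2424 + 0.2951×0.7576 = 0.394436
  M+4: 0.2951×0.2424 = 0.071532
Scale to base peak (0.534032) = 100: 100.00 : 73.86 : 13.39

100.00 : 73.86 : 13.39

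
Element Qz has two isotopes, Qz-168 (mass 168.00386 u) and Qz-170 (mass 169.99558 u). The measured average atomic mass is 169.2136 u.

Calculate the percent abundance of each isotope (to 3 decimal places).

Qz-168: 39.262%, Qz-170: 60.738%

With x = fraction of Qz-168 (so Qz-170 is 1 − x):
168.00386·x + 169.99558·(1 − x) = 169.2136
(168.00386 − 169.99558)·x = 169.2136 − 169.99558
x = -0.78198 / -1.99172 = 0.39262 → 39.262% Qz-168, 60.738% Qz-170.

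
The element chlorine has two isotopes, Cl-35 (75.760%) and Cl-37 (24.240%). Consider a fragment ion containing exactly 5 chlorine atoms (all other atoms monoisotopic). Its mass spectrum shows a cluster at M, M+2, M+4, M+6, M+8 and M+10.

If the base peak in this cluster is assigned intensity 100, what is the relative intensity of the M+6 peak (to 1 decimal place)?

20.5

Term probabilities: M 0.2496, M+2 0.3993, M+4 0.2555, M+6 0.0817, M+8 0.0131, M+10 0.0008. Base peak = M+2.
P(M+2) = C(5,1) × 0.75760^4 × 0.24240^1 = 5 × 0.32942751 × 0.2424 = 0.399266 (base)
P(M+6) = C(5,3) × 0.75760^2 × 0.24240^3 = 10 × 0.57395776 × 0.01424288 = 0.081748
Relative intensity = 0.081748 / 0.399266 × 100 = 20.5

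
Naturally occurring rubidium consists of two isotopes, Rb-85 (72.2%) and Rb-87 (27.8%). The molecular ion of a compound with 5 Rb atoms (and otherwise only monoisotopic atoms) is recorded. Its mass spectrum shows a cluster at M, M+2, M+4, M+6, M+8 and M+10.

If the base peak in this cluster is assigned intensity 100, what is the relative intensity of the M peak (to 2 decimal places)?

51.94

Term probabilities: M 0.1962, M+2 0.3777, M+4 0.2909, M+6 0.1120, M+8 0.0216, M+10 0.0017. Base peak = M+2.
P(M+2) = C(5,1) × 0.722^4 × 0.278^1 = 5 × 0.27173701 × 0.2780 = 0.377714 (base)
P(M) = C(5,0) × 0.722^5 × 0.278^0 = 1 × 0.19619412 × 1.0000 = 0.196194
Relative intensity = 0.196194 / 0.377714 × 100 = 51.94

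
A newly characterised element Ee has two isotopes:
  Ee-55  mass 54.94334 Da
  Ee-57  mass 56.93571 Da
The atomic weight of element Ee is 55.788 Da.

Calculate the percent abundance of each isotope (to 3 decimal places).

Writing the weighted mean with unknown fraction x of Ee-55:
54.94334·x + 56.93571·(1 − x) = 55.788
(54.94334 − 56.93571)·x = 55.788 − 56.93571
x = -1.14771 / -1.99237 = 0.57605 → 57.605% Ee-55, 42.395% Ee-57.

Ee-55: 57.605%, Ee-57: 42.395%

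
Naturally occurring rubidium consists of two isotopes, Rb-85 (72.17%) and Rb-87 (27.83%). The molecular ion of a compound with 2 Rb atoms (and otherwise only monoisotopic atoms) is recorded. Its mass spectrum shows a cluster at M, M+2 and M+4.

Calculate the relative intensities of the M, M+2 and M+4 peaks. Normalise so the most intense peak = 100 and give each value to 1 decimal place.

Each Rb atom is independently Rb-85 (p = 0.7217) or Rb-87 (q = 0.2783); the cluster is the binomial expansion (p + q)^2.
P(M) = 0.7217^2 = 0.520851
P(M+2) = 2 × 0.7217^1 × 0.2783^1 = 0.401698
P(M+4) = 0.2783^2 = 0.077451
The M peak is largest (0.520851); scaling to 100 gives 100.0 : 77.1 : 14.9.

100.0 : 77.1 : 14.9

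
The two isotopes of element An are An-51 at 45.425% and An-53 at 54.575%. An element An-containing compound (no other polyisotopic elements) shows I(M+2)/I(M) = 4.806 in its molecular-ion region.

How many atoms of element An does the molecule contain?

With n An atoms, P(M+2)/P(M) = C(n,1)·p^(n−1)q / p^n = n·q/p = n · 0.54575/0.45425.
n = 4.806 × 0.45425/0.54575 = 4.00 ≈ 4

4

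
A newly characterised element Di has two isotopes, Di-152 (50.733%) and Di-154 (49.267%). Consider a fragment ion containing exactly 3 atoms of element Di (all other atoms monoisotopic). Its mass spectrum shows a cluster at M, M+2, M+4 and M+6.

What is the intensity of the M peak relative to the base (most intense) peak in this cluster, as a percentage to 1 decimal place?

(0.50733 + 0.49267)^3 gives M 0.1306, M+2 0.3804, M+4 0.3694, M+6 0.1196; the largest is M+2.
P(M+2) = C(3,1) × 0.50733^2 × 0.49267^1 = 3 × 0.25738373 × 0.49267 = 0.380416 (base)
P(M) = C(3,0) × 0.50733^3 × 0.49267^0 = 1 × 0.13057849 × 1.0000 = 0.130578
Relative intensity = 0.130578 / 0.380416 × 100 = 34.3

34.3%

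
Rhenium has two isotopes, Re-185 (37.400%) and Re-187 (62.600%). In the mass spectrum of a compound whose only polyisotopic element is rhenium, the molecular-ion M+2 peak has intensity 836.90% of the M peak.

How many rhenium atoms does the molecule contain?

For n independent Re atoms, I(M+2)/I(M) = n · (abundance Re-187) / (abundance Re-185) = n · 0.62600/0.37400.
n = 8.3690 × 0.37400/0.62600 = 5.00 ≈ 5

5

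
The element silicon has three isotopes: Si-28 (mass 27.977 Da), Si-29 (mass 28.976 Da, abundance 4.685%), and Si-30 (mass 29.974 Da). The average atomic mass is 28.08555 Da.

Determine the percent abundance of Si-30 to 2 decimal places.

3.09%

The remaining 95.315% is split between Si-28 (fraction x) and Si-30 (fraction 0.95315 − x).
Substituting: 27.977x + 29.974(0.95315 − x) = 26.7280244
(27.977 − 29.974)x = -1.8416937  ⇒  x = 0.92223, y = 0.03092
Si-28: 92.22%, Si-30: 3.09%.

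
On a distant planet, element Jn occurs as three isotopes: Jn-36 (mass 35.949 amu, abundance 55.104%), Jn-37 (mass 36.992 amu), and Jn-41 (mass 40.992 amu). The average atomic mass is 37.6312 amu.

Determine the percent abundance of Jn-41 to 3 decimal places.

Let x and y be the fractions of Jn-37 and Jn-41. Then x + y = 1 − 0.55104 = 0.44896 and 36.992x + 40.992y = 37.6312 − 0.55104×35.949 = 17.82186304.
Substituting: 36.992x + 40.992(0.44896 − x) = 17.82186304
(36.992 − 40.992)x = -0.58190528  ⇒  x = 0.14548, y = 0.30348
Jn-37: 14.548%, Jn-41: 30.348%.

30.348%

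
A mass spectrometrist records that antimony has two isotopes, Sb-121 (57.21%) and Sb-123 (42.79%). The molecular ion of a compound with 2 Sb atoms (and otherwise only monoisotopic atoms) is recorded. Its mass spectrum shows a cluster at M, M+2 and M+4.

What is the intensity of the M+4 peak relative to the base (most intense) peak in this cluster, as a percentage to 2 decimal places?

Binomial terms of (0.5721 + 0.4279)^2: M 0.3273, M+2 0.4896, M+4 0.1831 → M+2 is the base peak.
P(M+2) = C(2,1) × 0.5721^1 × 0.4279^1 = 2 × 0.5721 × 0.4279 = 0.489603 (base)
P(M+4) = C(2,2) × 0.5721^0 × 0.4279^2 = 1 × 1.0000 × 0.18309841 = 0.183098
Relative intensity = 0.183098 / 0.489603 × 100 = 37.40

37.40%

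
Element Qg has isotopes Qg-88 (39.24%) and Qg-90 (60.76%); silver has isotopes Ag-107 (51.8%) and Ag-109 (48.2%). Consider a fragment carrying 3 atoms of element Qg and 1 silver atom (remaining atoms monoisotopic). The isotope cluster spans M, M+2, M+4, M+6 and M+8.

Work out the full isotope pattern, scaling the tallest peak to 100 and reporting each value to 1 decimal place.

Element Qg pattern (n=3): 0.06042087 : 0.28067066 : 0.43459606 : 0.22431241
Silver pattern (n=1): 0.5180 : 0.4820
Convolve the two distributions (both contribute in 2-u steps):
  M: 0.06042087×0.5180 = 0.031298
  M+2: 0.06042087×0.4820 + 0.28067066×0.5180 = 0.174510
  M+4: 0.28067066×0.4820 + 0.43459606×0.5180 = 0.360404
  M+6: 0.43459606×0.4820 + 0.22431241×0.5180 = 0.325669
  M+8: 0.22431241×0.4820 = 0.108119
Scale to base peak (0.360404) = 100: 8.7 : 48.4 : 100.0 : 90.4 : 30.0

8.7 : 48.4 : 100.0 : 90.4 : 30.0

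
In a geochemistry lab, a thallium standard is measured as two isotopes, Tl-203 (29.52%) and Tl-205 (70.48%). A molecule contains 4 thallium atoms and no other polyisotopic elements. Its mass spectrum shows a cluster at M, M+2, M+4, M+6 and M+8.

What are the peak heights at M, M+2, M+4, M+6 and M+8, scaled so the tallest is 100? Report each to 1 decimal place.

1.8 : 17.5 : 62.8 : 100.0 : 59.7

Expanding (0.2952 + 0.7048)^4:
P(M) = 0.2952^4 = 0.007594
P(M+2) = 4 × 0.2952^3 × 0.7048^1 = 0.072523
P(M+4) = 6 × 0.2952^2 × 0.7048^2 = 0.259726
P(M+6) = 4 × 0.2952^1 × 0.7048^3 = 0.413403
P(M+8) = 0.7048^4 = 0.246754
The M+6 peak is largest (0.413403); scaling to 100 gives 1.8 : 17.5 : 62.8 : 100.0 : 59.7.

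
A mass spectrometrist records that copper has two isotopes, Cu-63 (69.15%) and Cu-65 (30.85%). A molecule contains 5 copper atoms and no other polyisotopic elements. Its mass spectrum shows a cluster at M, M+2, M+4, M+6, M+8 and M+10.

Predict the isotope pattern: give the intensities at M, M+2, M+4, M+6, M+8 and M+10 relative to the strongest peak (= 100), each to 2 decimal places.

44.83 : 100.00 : 89.23 : 39.81 : 8.88 : 0.79

Each Cu atom is independently Cu-63 (p = 0.6915) or Cu-65 (q = 0.3085); the cluster is the binomial expansion (p + q)^5.
P(M) = 0.6915^5 = 0.158111
P(M+2) = 5 × 0.6915^4 × 0.3085^1 = 0.352691
P(M+4) = 10 × 0.6915^3 × 0.3085^2 = 0.314693
P(M+6) = 10 × 0.6915^2 × 0.3085^3 = 0.140394
P(M+8) = 5 × 0.6915^1 × 0.3085^4 = 0.031317
P(M+10) = 0.3085^5 = 0.002794
The M+2 peak is largest (0.352691); scaling to 100 gives 44.83 : 100.00 : 89.23 : 39.81 : 8.88 : 0.79.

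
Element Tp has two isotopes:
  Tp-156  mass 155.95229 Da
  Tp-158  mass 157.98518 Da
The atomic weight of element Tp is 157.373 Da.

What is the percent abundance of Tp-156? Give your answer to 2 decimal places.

Writing the weighted mean with unknown fraction x of Tp-156:
155.95229·x + 157.98518·(1 − x) = 157.373
(155.95229 − 157.98518)·x = 157.373 − 157.98518
x = -0.61218 / -2.03289 = 0.30114 → 30.11% Tp-156, 69.89% Tp-158.

30.11%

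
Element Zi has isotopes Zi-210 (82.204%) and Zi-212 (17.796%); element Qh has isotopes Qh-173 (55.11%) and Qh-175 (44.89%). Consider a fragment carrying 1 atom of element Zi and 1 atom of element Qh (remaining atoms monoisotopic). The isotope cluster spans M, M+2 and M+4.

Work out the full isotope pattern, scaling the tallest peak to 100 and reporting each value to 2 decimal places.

96.99 : 100.00 : 17.10

Element Zi pattern (n=1): 0.82204 : 0.17796
Element Qh pattern (n=1): 0.5511 : 0.4489
Convolve the two distributions (both contribute in 2-u steps):
  M: 0.82204×0.5511 = 0.453026
  M+2: 0.82204×0.4489 + 0.17796×0.5511 = 0.467088
  M+4: 0.17796×0.4489 = 0.079886
Scale to base peak (0.467088) = 100: 96.99 : 100.00 : 17.10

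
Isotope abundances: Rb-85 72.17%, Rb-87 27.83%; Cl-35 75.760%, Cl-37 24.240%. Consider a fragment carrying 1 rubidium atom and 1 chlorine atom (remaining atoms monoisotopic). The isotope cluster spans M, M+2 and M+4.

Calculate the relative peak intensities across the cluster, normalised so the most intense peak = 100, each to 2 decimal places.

100.00 : 70.56 : 12.34

Rubidium pattern (n=1): 0.7217 : 0.2783
Chlorine pattern (n=1): 0.7576 : 0.2424
Convolve the two distributions (both contribute in 2-u steps):
  M: 0.7217×0.7576 = 0.546760
  M+2: 0.7217×0.2424 + 0.2783×0.7576 = 0.385780
  M+4: 0.2783×0.2424 = 0.067460
Scale to base peak (0.546760) = 100: 100.00 : 70.56 : 12.34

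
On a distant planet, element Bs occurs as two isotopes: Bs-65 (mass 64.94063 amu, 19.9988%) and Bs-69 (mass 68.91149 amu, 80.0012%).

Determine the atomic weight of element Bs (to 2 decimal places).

Average mass = Σ (abundance × isotope mass) = 0.199988 × 64.94063 + 0.800012 × 68.91149
= 12.987347 + 55.130019 = 68.117366 amu

68.12 amu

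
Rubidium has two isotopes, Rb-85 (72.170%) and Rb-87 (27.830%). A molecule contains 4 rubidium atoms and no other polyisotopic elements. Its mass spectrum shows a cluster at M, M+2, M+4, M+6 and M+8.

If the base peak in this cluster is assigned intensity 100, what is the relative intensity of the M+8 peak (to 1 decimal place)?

(0.72170 + 0.27830)^4 gives M 0.2713, M+2 0.4184, M+4 0.2420, M+6 0.0622, M+8 0.0060; the largest is M+2.
P(M+2) = C(4,1) × 0.72170^3 × 0.27830^1 = 4 × 0.37589809 × 0.2783 = 0.418450 (base)
P(M+8) = C(4,4) × 0.72170^0 × 0.27830^4 = 1 × 1.0000 × 0.00599864 = 0.005999
Relative intensity = 0.005999 / 0.418450 × 100 = 1.4

1.4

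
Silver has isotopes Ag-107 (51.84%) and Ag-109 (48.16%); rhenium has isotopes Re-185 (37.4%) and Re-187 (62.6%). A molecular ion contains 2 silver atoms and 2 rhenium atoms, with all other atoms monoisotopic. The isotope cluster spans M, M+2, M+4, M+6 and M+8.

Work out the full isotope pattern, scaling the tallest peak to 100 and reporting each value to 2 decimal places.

Silver pattern (n=2): 0.26873856 : 0.49932288 : 0.23193856
Rhenium pattern (n=2): 0.139876 : 0.468248 : 0.391876
Convolve the two distributions (both contribute in 2-u steps):
  M: 0.26873856×0.139876 = 0.037590
  M+2: 0.26873856×0.468248 + 0.49932288×0.139876 = 0.195680
  M+4: 0.26873856×0.391876 + 0.49932288×0.468248 + 0.23193856×0.139876 = 0.371562
  M+6: 0.49932288×0.391876 + 0.23193856×0.468248 = 0.304277
  M+8: 0.23193856×0.391876 = 0.090891
Scale to base peak (0.371562) = 100: 10.12 : 52.66 : 100.00 : 81.89 : 24.46

10.12 : 52.66 : 100.00 : 81.89 : 24.46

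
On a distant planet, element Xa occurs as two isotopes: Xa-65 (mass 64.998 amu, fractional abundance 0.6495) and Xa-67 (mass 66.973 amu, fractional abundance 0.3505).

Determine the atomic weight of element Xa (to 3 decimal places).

65.690 amu

Ar = Σ fᵢ·mᵢ = 0.6495 × 64.998 + 0.3505 × 66.973
= 42.2162 + 23.4740 = 65.6902 amu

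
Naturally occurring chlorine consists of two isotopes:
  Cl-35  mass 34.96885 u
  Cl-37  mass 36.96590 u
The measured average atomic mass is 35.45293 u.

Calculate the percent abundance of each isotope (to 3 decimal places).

With x = fraction of Cl-35 (so Cl-37 is 1 − x):
34.96885·x + 36.96590·(1 − x) = 35.45293
(34.96885 − 36.96590)·x = 35.45293 − 36.96590
x = -1.51297 / -1.99705 = 0.75760 → 75.760% Cl-35, 24.240% Cl-37.

Cl-35: 75.760%, Cl-37: 24.240%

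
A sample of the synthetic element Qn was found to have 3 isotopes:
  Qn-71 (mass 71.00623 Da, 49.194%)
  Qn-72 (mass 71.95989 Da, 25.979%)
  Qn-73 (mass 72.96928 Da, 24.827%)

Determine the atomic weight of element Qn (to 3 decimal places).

71.741 Da

Ar = Σ fᵢ·mᵢ = 0.49194 × 71.00623 + 0.25979 × 71.95989 + 0.24827 × 72.96928
= 34.930805 + 18.694460 + 18.116083 = 71.741348 Da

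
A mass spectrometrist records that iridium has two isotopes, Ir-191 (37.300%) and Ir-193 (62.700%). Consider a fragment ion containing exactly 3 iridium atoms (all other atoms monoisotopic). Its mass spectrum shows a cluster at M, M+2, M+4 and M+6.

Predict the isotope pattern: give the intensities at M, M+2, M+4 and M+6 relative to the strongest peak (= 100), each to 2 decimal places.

Expanding (0.37300 + 0.62700)^3:
P(M) = 0.37300^3 = 0.051895
P(M+2) = 3 × 0.37300^2 × 0.62700^1 = 0.261702
P(M+4) = 3 × 0.37300^1 × 0.62700^2 = 0.439911
P(M+6) = 0.62700^3 = 0.246492
The M+4 peak is largest (0.439911); scaling to 100 gives 11.80 : 59.49 : 100.00 : 56.03.

11.80 : 59.49 : 100.00 : 56.03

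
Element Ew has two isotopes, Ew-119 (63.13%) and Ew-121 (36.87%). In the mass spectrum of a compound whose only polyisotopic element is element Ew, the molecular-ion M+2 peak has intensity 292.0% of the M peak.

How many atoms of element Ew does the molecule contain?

With n Ew atoms, P(M+2)/P(M) = C(n,1)·p^(n−1)q / p^n = n·q/p = n · 0.3687/0.6313.
n = 2.920 × 0.6313/0.3687 = 5.00 ≈ 5

5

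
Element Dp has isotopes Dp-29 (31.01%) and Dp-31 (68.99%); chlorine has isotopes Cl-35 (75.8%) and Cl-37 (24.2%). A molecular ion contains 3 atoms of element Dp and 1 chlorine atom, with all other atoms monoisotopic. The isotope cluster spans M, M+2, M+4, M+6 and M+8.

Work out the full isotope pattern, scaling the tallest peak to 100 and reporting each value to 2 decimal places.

5.89 : 41.19 : 100.00 : 92.77 : 20.70

Element Dp pattern (n=3): 0.02981984 : 0.19902651 : 0.44278746 : 0.32836619
Chlorine pattern (n=1): 0.7580 : 0.2420
Convolve the two distributions (both contribute in 2-u steps):
  M: 0.02981984×0.7580 = 0.022603
  M+2: 0.02981984×0.2420 + 0.19902651×0.7580 = 0.158078
  M+4: 0.19902651×0.2420 + 0.44278746×0.7580 = 0.383797
  M+6: 0.44278746×0.2420 + 0.32836619×0.7580 = 0.356056
  M+8: 0.32836619×0.2420 = 0.079465
Scale to base peak (0.383797) = 100: 5.89 : 41.19 : 100.00 : 92.77 : 20.70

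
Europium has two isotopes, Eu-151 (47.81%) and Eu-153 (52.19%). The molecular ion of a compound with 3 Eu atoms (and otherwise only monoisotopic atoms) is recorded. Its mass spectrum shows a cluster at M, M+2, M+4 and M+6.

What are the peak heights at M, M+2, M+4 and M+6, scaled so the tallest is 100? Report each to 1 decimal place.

Each Eu atom is independently Eu-151 (p = 0.4781) or Eu-153 (q = 0.5219); the cluster is the binomial expansion (p + q)^3.
P(M) = 0.4781^3 = 0.109284
P(M+2) = 3 × 0.4781^2 × 0.5219^1 = 0.357887
P(M+4) = 3 × 0.4781^1 × 0.5219^2 = 0.390674
P(M+6) = 0.5219^3 = 0.142155
The M+4 peak is largest (0.390674); scaling to 100 gives 28.0 : 91.6 : 100.0 : 36.4.

28.0 : 91.6 : 100.0 : 36.4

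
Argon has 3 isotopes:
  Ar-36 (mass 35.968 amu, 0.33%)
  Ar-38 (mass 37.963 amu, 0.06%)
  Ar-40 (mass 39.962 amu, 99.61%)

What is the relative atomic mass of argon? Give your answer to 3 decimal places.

The abundance-weighted mean is 0.0033 × 35.968 + 0.0006 × 37.963 + 0.9961 × 39.962
= 0.1187 + 0.0228 + 39.8061 = 39.9476 amu

39.948 amu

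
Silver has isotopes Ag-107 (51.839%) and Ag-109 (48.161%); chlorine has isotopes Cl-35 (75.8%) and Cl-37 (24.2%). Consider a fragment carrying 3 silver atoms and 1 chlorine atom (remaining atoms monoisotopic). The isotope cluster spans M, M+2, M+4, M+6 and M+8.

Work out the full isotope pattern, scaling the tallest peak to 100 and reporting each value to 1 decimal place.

28.7 : 89.3 : 100.0 : 46.8 : 7.4

Silver pattern (n=3): 0.13930601 : 0.38826655 : 0.36071887 : 0.11170857
Chlorine pattern (n=1): 0.7580 : 0.2420
Convolve the two distributions (both contribute in 2-u steps):
  M: 0.13930601×0.7580 = 0.105594
  M+2: 0.13930601×0.2420 + 0.38826655×0.7580 = 0.328018
  M+4: 0.38826655×0.2420 + 0.36071887×0.7580 = 0.367385
  M+6: 0.36071887×0.2420 + 0.11170857×0.7580 = 0.171969
  M+8: 0.11170857×0.2420 = 0.027033
Scale to base peak (0.367385) = 100: 28.7 : 89.3 : 100.0 : 46.8 : 7.4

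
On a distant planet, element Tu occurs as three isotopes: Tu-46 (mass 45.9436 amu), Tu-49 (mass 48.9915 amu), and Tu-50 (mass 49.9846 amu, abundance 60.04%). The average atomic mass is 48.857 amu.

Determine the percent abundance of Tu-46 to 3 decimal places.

The remaining 39.96% is split between Tu-46 (fraction x) and Tu-49 (fraction 0.3996 − x).
Substituting: 45.9436x + 48.9915(0.3996 − x) = 18.84624616
(45.9436 − 48.9915)x = -0.73075724  ⇒  x = 0.23976, y = 0.15984
Tu-46: 23.976%, Tu-49: 15.984%.

23.976%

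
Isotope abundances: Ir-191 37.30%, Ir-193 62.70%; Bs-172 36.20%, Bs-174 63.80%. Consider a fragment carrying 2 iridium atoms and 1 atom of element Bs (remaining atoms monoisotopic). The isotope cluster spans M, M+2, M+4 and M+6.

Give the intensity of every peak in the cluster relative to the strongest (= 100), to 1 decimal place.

11.4 : 58.6 : 100.0 : 56.9

Iridium pattern (n=2): 0.139129 : 0.467742 : 0.393129
Element Bs pattern (n=1): 0.3620 : 0.6380
Convolve the two distributions (both contribute in 2-u steps):
  M: 0.139129×0.3620 = 0.050365
  M+2: 0.139129×0.6380 + 0.467742×0.3620 = 0.258087
  M+4: 0.467742×0.6380 + 0.393129×0.3620 = 0.440732
  M+6: 0.393129×0.6380 = 0.250816
Scale to base peak (0.440732) = 100: 11.4 : 58.6 : 100.0 : 56.9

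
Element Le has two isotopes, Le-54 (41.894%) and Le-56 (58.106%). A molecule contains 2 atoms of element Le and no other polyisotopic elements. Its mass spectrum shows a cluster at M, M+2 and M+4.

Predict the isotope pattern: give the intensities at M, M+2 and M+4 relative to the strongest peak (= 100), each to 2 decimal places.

36.05 : 100.00 : 69.35

The 2 Le atoms are independent, so intensities follow the terms of (0.41894 + 0.58106)^2.
P(M) = 0.41894^2 = 0.175511
P(M+2) = 2 × 0.41894^1 × 0.58106^1 = 0.486859
P(M+4) = 0.58106^2 = 0.337631
The M+2 peak is largest (0.486859); scaling to 100 gives 36.05 : 100.00 : 69.35.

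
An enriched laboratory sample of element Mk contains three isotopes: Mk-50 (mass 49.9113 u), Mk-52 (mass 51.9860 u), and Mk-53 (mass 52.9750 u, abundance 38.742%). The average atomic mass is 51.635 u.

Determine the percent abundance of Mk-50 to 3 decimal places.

35.386%

The remaining 61.258% is split between Mk-50 (fraction x) and Mk-52 (fraction 0.61258 − x).
Substituting: 49.9113x + 51.9860(0.61258 − x) = 31.1114255
(49.9113 − 51.9860)x = -0.73415838  ⇒  x = 0.35386, y = 0.25872
Mk-50: 35.386%, Mk-52: 25.872%.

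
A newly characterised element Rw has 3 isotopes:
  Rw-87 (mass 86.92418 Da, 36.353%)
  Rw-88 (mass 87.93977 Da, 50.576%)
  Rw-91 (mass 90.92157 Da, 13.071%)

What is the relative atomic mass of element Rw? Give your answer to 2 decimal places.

87.96 Da

Ar = Σ fᵢ·mᵢ = 0.36353 × 86.92418 + 0.50576 × 87.93977 + 0.13071 × 90.92157
= 31.599547 + 44.476418 + 11.884358 = 87.960323 Da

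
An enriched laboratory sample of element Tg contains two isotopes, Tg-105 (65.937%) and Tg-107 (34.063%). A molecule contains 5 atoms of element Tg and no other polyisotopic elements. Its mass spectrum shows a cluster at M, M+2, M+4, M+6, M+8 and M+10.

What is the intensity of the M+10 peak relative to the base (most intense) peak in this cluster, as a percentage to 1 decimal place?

(0.65937 + 0.34063)^5 gives M 0.1246, M+2 0.3219, M+4 0.3326, M+6 0.1718, M+8 0.0444, M+10 0.0046; the largest is M+4.
P(M+4) = C(5,2) × 0.65937^3 × 0.34063^2 = 10 × 0.2866735 × 0.1160288 = 0.332624 (base)
P(M+10) = C(5,5) × 0.65937^0 × 0.34063^5 = 1 × 1.0000 × 0.00458579 = 0.004586
Relative intensity = 0.004586 / 0.332624 × 100 = 1.4

1.4%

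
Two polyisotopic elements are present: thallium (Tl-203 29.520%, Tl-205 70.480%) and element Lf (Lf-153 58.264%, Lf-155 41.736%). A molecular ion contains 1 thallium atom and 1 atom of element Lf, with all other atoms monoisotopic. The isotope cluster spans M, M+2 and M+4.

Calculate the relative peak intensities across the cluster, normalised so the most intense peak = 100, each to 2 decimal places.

Thallium pattern (n=1): 0.2952 : 0.7048
Element Lf pattern (n=1): 0.58264 : 0.41736
Convolve the two distributions (both contribute in 2-u steps):
  M: 0.2952×0.58264 = 0.171995
  M+2: 0.2952×0.41736 + 0.7048×0.58264 = 0.533849
  M+4: 0.7048×0.41736 = 0.294155
Scale to base peak (0.533849) = 100: 32.22 : 100.00 : 55.10

32.22 : 100.00 : 55.10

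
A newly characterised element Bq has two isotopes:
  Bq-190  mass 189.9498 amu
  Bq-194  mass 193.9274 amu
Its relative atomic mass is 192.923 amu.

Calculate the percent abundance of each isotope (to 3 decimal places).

With x = fraction of Bq-190 (so Bq-194 is 1 − x):
189.9498·x + 193.9274·(1 − x) = 192.923
(189.9498 − 193.9274)·x = 192.923 − 193.9274
x = -1.0044 / -3.9776 = 0.25251 → 25.251% Bq-190, 74.749% Bq-194.

Bq-190: 25.251%, Bq-194: 74.749%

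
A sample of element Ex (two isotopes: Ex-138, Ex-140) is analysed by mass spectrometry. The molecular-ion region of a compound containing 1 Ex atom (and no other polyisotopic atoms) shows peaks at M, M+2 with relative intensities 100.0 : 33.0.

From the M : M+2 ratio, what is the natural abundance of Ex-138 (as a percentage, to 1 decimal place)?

If p is the fraction of Ex that is Ex-138, then I(M+2)/I(M) = [C(1,1)·p^0·(1−p)] / p^1 = 1·(1−p)/p = 33.0/100.0 = 0.3300
(1−p)/p = 0.3300/1 = 0.3300  ⇒  p = 1/(1 + 0.3300) = 0.7519
Ex-138: 75.2%, Ex-140: 24.8%.

75.2%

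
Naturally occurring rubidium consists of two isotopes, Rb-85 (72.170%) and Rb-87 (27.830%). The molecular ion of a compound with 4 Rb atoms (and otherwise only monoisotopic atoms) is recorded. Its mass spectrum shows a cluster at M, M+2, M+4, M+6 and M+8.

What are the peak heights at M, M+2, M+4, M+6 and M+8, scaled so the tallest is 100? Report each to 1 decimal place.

The 4 Rb atoms are independent, so intensities follow the terms of (0.72170 + 0.27830)^4.
P(M) = 0.72170^4 = 0.271286
P(M+2) = 4 × 0.72170^3 × 0.27830^1 = 0.418450
P(M+4) = 6 × 0.72170^2 × 0.27830^2 = 0.242042
P(M+6) = 4 × 0.72170^1 × 0.27830^3 = 0.062224
P(M+8) = 0.27830^4 = 0.005999
The M+2 peak is largest (0.418450); scaling to 100 gives 64.8 : 100.0 : 57.8 : 14.9 : 1.4.

64.8 : 100.0 : 57.8 : 14.9 : 1.4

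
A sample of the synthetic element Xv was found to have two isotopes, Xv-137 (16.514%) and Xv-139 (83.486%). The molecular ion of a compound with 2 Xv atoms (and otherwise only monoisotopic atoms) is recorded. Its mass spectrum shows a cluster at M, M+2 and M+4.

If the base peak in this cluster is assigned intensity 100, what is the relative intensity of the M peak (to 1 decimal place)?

3.9

(0.16514 + 0.83486)^2 gives M 0.0273, M+2 0.2757, M+4 0.6970; the largest is M+4.
P(M+4) = C(2,2) × 0.16514^0 × 0.83486^2 = 1 × 1.0000 × 0.69699122 = 0.696991 (base)
P(M) = C(2,0) × 0.16514^2 × 0.83486^0 = 1 × 0.02727122 × 1.0000 = 0.027271
Relative intensity = 0.027271 / 0.696991 × 100 = 3.9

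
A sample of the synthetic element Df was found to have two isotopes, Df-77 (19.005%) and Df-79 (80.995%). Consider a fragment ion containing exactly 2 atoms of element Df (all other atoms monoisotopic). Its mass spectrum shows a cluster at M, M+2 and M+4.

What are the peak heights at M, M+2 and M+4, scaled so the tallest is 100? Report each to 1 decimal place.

5.5 : 46.9 : 100.0

Each Df atom is independently Df-77 (p = 0.19005) or Df-79 (q = 0.80995); the cluster is the binomial expansion (p + q)^2.
P(M) = 0.19005^2 = 0.036119
P(M+2) = 2 × 0.19005^1 × 0.80995^1 = 0.307862
P(M+4) = 0.80995^2 = 0.656019
The M+4 peak is largest (0.656019); scaling to 100 gives 5.5 : 46.9 : 100.0.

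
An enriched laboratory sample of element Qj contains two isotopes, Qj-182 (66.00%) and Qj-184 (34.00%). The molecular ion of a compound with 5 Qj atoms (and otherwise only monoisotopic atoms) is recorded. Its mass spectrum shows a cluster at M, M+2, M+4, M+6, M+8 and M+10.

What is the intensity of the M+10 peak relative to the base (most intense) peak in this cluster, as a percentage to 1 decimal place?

1.4%

(0.6600 + 0.3400)^5 gives M 0.1252, M+2 0.3226, M+4 0.3323, M+6 0.1712, M+8 0.0441, M+10 0.0045; the largest is M+4.
P(M+4) = C(5,2) × 0.6600^3 × 0.3400^2 = 10 × 0.287496 × 0.1156 = 0.332345 (base)
P(M+10) = C(5,5) × 0.6600^0 × 0.3400^5 = 1 × 1.0000 × 0.00454354 = 0.004544
Relative intensity = 0.004544 / 0.332345 × 100 = 1.4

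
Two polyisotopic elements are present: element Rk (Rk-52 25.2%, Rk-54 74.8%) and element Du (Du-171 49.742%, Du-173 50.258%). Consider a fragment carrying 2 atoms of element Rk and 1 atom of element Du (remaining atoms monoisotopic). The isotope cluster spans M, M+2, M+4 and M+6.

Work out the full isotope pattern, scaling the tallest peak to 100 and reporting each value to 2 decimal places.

6.75 : 46.91 : 100.00 : 60.11

Element Rk pattern (n=2): 0.063504 : 0.376992 : 0.559504
Element Du pattern (n=1): 0.49742 : 0.50258
Convolve the two distributions (both contribute in 2-u steps):
  M: 0.063504×0.49742 = 0.031588
  M+2: 0.063504×0.50258 + 0.376992×0.49742 = 0.219439
  M+4: 0.376992×0.50258 + 0.559504×0.49742 = 0.467777
  M+6: 0.559504×0.50258 = 0.281196
Scale to base peak (0.467777) = 100: 6.75 : 46.91 : 100.00 : 60.11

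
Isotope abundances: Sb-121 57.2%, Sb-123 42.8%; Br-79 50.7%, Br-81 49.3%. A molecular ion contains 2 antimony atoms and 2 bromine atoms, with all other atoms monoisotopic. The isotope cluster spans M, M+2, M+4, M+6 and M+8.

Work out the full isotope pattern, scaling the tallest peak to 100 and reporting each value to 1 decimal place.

22.6 : 77.9 : 100.0 : 56.7 : 12.0

Antimony pattern (n=2): 0.327184 : 0.489632 : 0.183184
Bromine pattern (n=2): 0.257049 : 0.499902 : 0.243049
Convolve the two distributions (both contribute in 2-u steps):
  M: 0.327184×0.257049 = 0.084102
  M+2: 0.327184×0.499902 + 0.489632×0.257049 = 0.289419
  M+4: 0.327184×0.243049 + 0.489632×0.499902 + 0.183184×0.257049 = 0.371377
  M+6: 0.489632×0.243049 + 0.183184×0.499902 = 0.210579
  M+8: 0.183184×0.243049 = 0.044523
Scale to base peak (0.371377) = 100: 22.6 : 77.9 : 100.0 : 56.7 : 12.0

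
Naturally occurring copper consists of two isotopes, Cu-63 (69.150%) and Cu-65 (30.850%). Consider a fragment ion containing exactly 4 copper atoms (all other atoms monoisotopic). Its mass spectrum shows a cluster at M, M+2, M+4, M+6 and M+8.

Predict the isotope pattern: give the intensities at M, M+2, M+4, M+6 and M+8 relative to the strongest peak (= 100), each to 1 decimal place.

56.0 : 100.0 : 66.9 : 19.9 : 2.2

Each Cu atom is independently Cu-63 (p = 0.69150) or Cu-65 (q = 0.30850); the cluster is the binomial expansion (p + q)^4.
P(M) = 0.69150^4 = 0.228649
P(M+2) = 4 × 0.69150^3 × 0.30850^1 = 0.408030
P(M+4) = 6 × 0.69150^2 × 0.30850^2 = 0.273052
P(M+6) = 4 × 0.69150^1 × 0.30850^3 = 0.081212
P(M+8) = 0.30850^4 = 0.009058
The M+2 peak is largest (0.408030); scaling to 100 gives 56.0 : 100.0 : 66.9 : 19.9 : 2.2.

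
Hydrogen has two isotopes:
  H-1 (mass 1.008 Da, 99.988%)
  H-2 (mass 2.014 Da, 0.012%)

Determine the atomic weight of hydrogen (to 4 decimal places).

1.0081 Da

The abundance-weighted mean is 0.99988 × 1.008 + 0.00012 × 2.014
= 1.00788 + 0.00024 = 1.00812 Da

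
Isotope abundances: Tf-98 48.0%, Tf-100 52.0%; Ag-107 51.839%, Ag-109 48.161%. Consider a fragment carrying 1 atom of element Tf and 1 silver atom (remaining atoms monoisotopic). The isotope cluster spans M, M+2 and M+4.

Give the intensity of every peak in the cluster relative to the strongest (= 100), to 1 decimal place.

49.7 : 100.0 : 50.0

Element Tf pattern (n=1): 0.4800 : 0.5200
Silver pattern (n=1): 0.51839 : 0.48161
Convolve the two distributions (both contribute in 2-u steps):
  M: 0.4800×0.51839 = 0.248827
  M+2: 0.4800×0.48161 + 0.5200×0.51839 = 0.500736
  M+4: 0.5200×0.48161 = 0.250437
Scale to base peak (0.500736) = 100: 49.7 : 100.0 : 50.0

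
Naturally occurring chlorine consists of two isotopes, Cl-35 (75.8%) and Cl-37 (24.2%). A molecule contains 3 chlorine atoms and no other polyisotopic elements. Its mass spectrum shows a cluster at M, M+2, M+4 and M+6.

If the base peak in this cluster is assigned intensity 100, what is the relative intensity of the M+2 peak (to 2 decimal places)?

95.78

Binomial terms of (0.758 + 0.242)^3: M 0.4355, M+2 0.4171, M+4 0.1332, M+6 0.0142 → M is the base peak.
P(M) = C(3,0) × 0.758^3 × 0.242^0 = 1 × 0.43551951 × 1.0000 = 0.435520 (base)
P(M+2) = C(3,1) × 0.758^2 × 0.242^1 = 3 × 0.574564 × 0.2420 = 0.417133
Relative intensity = 0.417133 / 0.435520 × 100 = 95.78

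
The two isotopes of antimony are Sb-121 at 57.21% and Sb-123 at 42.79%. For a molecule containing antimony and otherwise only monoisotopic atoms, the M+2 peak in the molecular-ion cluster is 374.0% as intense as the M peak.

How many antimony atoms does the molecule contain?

5

For n independent Sb atoms, I(M+2)/I(M) = n · (abundance Sb-123) / (abundance Sb-121) = n · 0.4279/0.5721.
n = 3.740 × 0.5721/0.4279 = 5.00 ≈ 5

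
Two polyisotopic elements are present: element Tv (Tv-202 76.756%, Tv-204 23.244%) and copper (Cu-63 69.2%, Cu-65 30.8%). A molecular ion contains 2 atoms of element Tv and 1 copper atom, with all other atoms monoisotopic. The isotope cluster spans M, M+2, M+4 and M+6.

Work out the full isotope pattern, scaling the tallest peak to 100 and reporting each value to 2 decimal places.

Element Tv pattern (n=2): 0.58914835 : 0.35682329 : 0.05402835
Copper pattern (n=1): 0.6920 : 0.3080
Convolve the two distributions (both contribute in 2-u steps):
  M: 0.58914835×0.6920 = 0.407691
  M+2: 0.58914835×0.3080 + 0.35682329×0.6920 = 0.428379
  M+4: 0.35682329×0.3080 + 0.05402835×0.6920 = 0.147289
  M+6: 0.05402835×0.3080 = 0.016641
Scale to base peak (0.428379) = 100: 95.17 : 100.00 : 34.38 : 3.88

95.17 : 100.00 : 34.38 : 3.88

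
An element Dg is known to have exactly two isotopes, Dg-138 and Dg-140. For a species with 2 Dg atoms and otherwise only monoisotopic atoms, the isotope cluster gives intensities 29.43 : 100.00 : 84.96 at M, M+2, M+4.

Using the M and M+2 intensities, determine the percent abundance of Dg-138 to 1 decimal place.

Let p = fractional abundance of Dg-138. I(M+2)/I(M) = [C(2,1)·p^1·(1−p)] / p^2 = 2·(1−p)/p = 100.00/29.43 = 3.3979
(1−p)/p = 3.3979/2 = 1.6989  ⇒  p = 1/(1 + 1.6989) = 0.3705
Dg-138: 37.1%, Dg-140: 62.9%.

37.1%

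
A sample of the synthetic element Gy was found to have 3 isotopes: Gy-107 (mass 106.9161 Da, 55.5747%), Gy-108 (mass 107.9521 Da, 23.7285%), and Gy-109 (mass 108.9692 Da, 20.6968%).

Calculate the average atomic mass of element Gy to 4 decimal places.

107.5869 Da

The abundance-weighted mean is 0.555747 × 106.9161 + 0.237285 × 107.9521 + 0.206968 × 108.9692
= 59.41830 + 25.61541 + 22.55314 = 107.58685 Da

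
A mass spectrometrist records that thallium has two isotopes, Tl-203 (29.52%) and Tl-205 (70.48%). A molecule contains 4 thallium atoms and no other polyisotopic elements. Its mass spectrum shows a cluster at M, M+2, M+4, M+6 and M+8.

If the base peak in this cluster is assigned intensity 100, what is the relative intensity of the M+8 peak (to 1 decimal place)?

59.7

Term probabilities: M 0.0076, M+2 0.0725, M+4 0.2597, M+6 0.4134, M+8 0.2468. Base peak = M+6.
P(M+6) = C(4,3) × 0.2952^1 × 0.7048^3 = 4 × 0.2952 × 0.35010449 = 0.413403 (base)
P(M+8) = C(4,4) × 0.2952^0 × 0.7048^4 = 1 × 1.0000 × 0.24675365 = 0.246754
Relative intensity = 0.246754 / 0.413403 × 100 = 59.7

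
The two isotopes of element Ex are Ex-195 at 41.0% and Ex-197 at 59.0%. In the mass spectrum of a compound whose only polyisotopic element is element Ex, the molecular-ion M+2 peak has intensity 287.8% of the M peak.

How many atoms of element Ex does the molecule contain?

2

The M+2/M ratio from n Ex atoms is n · q/p = n · 0.590/0.410.
n = 2.878 × 0.410/0.590 = 2.00 ≈ 2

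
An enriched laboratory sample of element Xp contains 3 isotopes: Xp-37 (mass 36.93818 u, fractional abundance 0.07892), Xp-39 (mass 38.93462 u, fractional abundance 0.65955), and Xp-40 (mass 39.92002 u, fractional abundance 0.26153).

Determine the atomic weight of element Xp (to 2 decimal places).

39.03 u

The abundance-weighted mean is 0.07892 × 36.93818 + 0.65955 × 38.93462 + 0.26153 × 39.92002
= 2.915161 + 25.679329 + 10.440283 = 39.034773 u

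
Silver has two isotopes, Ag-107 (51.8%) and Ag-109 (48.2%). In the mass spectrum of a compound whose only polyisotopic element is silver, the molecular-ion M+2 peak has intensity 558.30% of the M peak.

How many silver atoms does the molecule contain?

6

With n Ag atoms, P(M+2)/P(M) = C(n,1)·p^(n−1)q / p^n = n·q/p = n · 0.482/0.518.
n = 5.5830 × 0.518/0.482 = 6.00 ≈ 6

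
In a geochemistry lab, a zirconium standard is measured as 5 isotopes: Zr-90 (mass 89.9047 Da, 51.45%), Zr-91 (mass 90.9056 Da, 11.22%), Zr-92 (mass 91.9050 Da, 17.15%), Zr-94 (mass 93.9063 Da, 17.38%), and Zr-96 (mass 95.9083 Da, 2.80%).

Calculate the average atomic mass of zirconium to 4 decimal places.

Average mass = Σ (abundance × isotope mass) = 0.5145 × 89.9047 + 0.1122 × 90.9056 + 0.1715 × 91.9050 + 0.1738 × 93.9063 + 0.0280 × 95.9083
= 46.25597 + 10.19961 + 15.76171 + 16.32091 + 2.68543 = 91.22363 Da

91.2236 Da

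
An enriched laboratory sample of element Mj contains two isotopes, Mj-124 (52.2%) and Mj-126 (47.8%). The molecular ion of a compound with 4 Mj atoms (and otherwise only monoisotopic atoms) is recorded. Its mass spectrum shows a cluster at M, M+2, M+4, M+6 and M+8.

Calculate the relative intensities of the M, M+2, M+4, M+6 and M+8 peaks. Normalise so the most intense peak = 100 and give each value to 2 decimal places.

The 4 Mj atoms are independent, so intensities follow the terms of (0.522 + 0.478)^4.
P(M) = 0.522^4 = 0.074248
P(M+2) = 4 × 0.522^3 × 0.478^1 = 0.271956
P(M+4) = 6 × 0.522^2 × 0.478^2 = 0.373549
P(M+6) = 4 × 0.522^1 × 0.478^3 = 0.228042
P(M+8) = 0.478^4 = 0.052205
The M+4 peak is largest (0.373549); scaling to 100 gives 19.88 : 72.80 : 100.00 : 61.05 : 13.98.

19.88 : 72.80 : 100.00 : 61.05 : 13.98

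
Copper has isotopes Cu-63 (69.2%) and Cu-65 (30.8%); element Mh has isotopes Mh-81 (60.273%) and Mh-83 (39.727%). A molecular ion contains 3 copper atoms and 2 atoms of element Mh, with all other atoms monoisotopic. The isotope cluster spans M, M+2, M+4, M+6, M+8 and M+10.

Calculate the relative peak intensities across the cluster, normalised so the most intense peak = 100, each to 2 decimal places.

35.86 : 95.14 : 100.00 : 52.05 : 13.43 : 1.37

Copper pattern (n=3): 0.33137389 : 0.44247034 : 0.19693766 : 0.02921811
Element Mh pattern (n=2): 0.36328345 : 0.47889309 : 0.15782345
Convolve the two distributions (both contribute in 2-u steps):
  M: 0.33137389×0.36328345 = 0.120383
  M+2: 0.33137389×0.47889309 + 0.44247034×0.36328345 = 0.319435
  M+4: 0.33137389×0.15782345 + 0.44247034×0.47889309 + 0.19693766×0.36328345 = 0.335739
  M+6: 0.44247034×0.15782345 + 0.19693766×0.47889309 + 0.02921811×0.36328345 = 0.174759
  M+8: 0.19693766×0.15782345 + 0.02921811×0.47889309 = 0.045074
  M+10: 0.02921811×0.15782345 = 0.004611
Scale to base peak (0.335739) = 100: 35.86 : 95.14 : 100.00 : 52.05 : 13.43 : 1.37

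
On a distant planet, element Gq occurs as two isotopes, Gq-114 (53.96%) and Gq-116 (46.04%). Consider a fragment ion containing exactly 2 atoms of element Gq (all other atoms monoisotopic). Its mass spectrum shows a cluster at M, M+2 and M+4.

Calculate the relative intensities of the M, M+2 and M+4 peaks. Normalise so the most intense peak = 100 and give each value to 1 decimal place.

The 2 Gq atoms are independent, so intensities follow the terms of (0.5396 + 0.4604)^2.
P(M) = 0.5396^2 = 0.291168
P(M+2) = 2 × 0.5396^1 × 0.4604^1 = 0.496864
P(M+4) = 0.4604^2 = 0.211968
The M+2 peak is largest (0.496864); scaling to 100 gives 58.6 : 100.0 : 42.7.

58.6 : 100.0 : 42.7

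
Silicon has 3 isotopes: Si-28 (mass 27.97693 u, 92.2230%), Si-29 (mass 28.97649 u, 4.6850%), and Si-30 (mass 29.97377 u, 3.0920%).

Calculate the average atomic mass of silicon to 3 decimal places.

Weight each isotope mass by its fractional abundance: 0.922230 × 27.97693 + 0.046850 × 28.97649 + 0.030920 × 29.97377
= 25.801164 + 1.357549 + 0.926789 = 28.085502 u

28.086 u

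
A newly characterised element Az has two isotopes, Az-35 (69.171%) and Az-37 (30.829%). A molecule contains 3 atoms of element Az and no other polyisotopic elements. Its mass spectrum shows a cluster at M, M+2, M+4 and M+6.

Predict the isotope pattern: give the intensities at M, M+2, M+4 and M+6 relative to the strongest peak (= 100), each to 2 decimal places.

Expanding (0.69171 + 0.30829)^3:
P(M) = 0.69171^3 = 0.330957
P(M+2) = 3 × 0.69171^2 × 0.30829^1 = 0.442516
P(M+4) = 3 × 0.69171^1 × 0.30829^2 = 0.197226
P(M+6) = 0.30829^3 = 0.029301
The M+2 peak is largest (0.442516); scaling to 100 gives 74.79 : 100.00 : 44.57 : 6.62.

74.79 : 100.00 : 44.57 : 6.62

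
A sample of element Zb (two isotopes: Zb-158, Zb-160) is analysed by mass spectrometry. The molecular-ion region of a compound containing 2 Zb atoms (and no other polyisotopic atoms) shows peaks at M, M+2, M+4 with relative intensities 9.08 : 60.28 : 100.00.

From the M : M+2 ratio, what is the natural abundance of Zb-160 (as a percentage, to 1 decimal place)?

Let p = fractional abundance of Zb-158. I(M+2)/I(M) = [C(2,1)·p^1·(1−p)] / p^2 = 2·(1−p)/p = 60.28/9.08 = 6.6388
(1−p)/p = 6.6388/2 = 3.3194  ⇒  p = 1/(1 + 3.3194) = 0.2315
Zb-158: 23.2%, Zb-160: 76.8%.

76.8%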